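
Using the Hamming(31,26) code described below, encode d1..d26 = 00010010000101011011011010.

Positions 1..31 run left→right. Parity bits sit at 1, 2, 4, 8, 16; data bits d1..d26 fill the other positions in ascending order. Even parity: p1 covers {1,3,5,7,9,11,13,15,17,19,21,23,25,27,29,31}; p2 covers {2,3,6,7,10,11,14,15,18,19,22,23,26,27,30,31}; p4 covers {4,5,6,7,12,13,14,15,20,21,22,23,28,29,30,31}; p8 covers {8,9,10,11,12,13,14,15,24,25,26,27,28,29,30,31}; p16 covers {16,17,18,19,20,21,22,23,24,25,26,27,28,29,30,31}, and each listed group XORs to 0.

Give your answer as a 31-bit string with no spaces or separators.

Place data at non-parity positions: p1 p2 0 p4 0 0 1 p8 0 0 1 0 0 0 0 p16 1 0 1 0 1 1 0 1 1 0 1 1 0 1 0
p1 (pos 1,3,5,7,9,11,13,15,17,19,21,23,25,27,29,31): XOR of data positions = 0⊕0⊕1⊕0⊕1⊕0⊕0⊕1⊕1⊕1⊕0⊕1⊕1⊕0⊕0 = 1
p2 (pos 2,3,6,7,10,11,14,15,18,19,22,23,26,27,30,31): XOR of data positions = 0⊕0⊕1⊕0⊕1⊕0⊕0⊕0⊕1⊕1⊕0⊕0⊕1⊕1⊕0 = 0
p4 (pos 4,5,6,7,12,13,14,15,20,21,22,23,28,29,30,31): XOR of data positions = 0⊕0⊕1⊕0⊕0⊕0⊕0⊕0⊕1⊕1⊕0⊕1⊕0⊕1⊕0 = 1
p8 (pos 8,9,10,11,12,13,14,15,24,25,26,27,28,29,30,31): XOR of data positions = 0⊕0⊕1⊕0⊕0⊕0⊕0⊕1⊕1⊕0⊕1⊕1⊕0⊕1⊕0 = 0
p16 (pos 16,17,18,19,20,21,22,23,24,25,26,27,28,29,30,31): XOR of data positions = 1⊕0⊕1⊕0⊕1⊕1⊕0⊕1⊕1⊕0⊕1⊕1⊕0⊕1⊕0 = 1
Codeword: 1001001000100001101011011011010

1001001000100001101011011011010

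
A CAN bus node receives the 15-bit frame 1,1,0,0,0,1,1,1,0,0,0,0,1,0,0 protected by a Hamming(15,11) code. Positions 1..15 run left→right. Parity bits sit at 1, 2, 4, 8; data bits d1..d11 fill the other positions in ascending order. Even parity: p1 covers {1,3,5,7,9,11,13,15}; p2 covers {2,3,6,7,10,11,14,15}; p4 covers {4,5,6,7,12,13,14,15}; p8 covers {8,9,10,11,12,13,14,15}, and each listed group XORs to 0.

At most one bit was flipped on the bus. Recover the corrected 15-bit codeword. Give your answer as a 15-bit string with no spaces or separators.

s1 (pos 1,3,5,7,9,11,13,15): 1⊕0⊕0⊕1⊕0⊕0⊕1⊕0 = 1
s2 (pos 2,3,6,7,10,11,14,15): 1⊕0⊕1⊕1⊕0⊕0⊕0⊕0 = 1
s4 (pos 4,5,6,7,12,13,14,15): 0⊕0⊕1⊕1⊕0⊕1⊕0⊕0 = 1
s8 (pos 8,9,10,11,12,13,14,15): 1⊕0⊕0⊕0⊕0⊕1⊕0⊕0 = 0
Syndrome s8…s1 = 0111 → error at position 7.
Flip position 7: 110001110000100 → 110001010000100

110001010000100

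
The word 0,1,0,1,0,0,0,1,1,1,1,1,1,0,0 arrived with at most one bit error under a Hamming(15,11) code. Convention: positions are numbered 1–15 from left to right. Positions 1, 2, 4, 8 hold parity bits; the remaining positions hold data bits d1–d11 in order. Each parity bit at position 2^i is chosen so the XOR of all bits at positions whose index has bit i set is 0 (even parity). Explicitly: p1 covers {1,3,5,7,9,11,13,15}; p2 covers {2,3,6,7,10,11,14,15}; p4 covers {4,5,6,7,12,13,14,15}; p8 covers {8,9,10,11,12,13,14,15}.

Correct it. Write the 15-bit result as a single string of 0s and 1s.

010100111111100

s1 (pos 1,3,5,7,9,11,13,15): 0⊕0⊕0⊕0⊕1⊕1⊕1⊕0 = 1
s2 (pos 2,3,6,7,10,11,14,15): 1⊕0⊕0⊕0⊕1⊕1⊕0⊕0 = 1
s4 (pos 4,5,6,7,12,13,14,15): 1⊕0⊕0⊕0⊕1⊕1⊕0⊕0 = 1
s8 (pos 8,9,10,11,12,13,14,15): 1⊕1⊕1⊕1⊕1⊕1⊕0⊕0 = 0
Syndrome s8…s1 = 0111 → error at position 7.
Flip position 7: 010100011111100 → 010100111111100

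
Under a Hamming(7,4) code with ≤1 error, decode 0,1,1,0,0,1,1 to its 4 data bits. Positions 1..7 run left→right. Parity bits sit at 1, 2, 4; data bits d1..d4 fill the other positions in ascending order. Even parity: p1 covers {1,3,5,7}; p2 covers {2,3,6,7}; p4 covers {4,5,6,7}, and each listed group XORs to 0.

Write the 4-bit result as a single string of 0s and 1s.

s1 (pos 1,3,5,7): 0⊕1⊕0⊕1 = 0
s2 (pos 2,3,6,7): 1⊕1⊕1⊕1 = 0
s4 (pos 4,5,6,7): 0⊕0⊕1⊕1 = 0
Syndrome s4…s1 = 000 → no error.
Read data bits from positions 3,5,6,7: 1011

1011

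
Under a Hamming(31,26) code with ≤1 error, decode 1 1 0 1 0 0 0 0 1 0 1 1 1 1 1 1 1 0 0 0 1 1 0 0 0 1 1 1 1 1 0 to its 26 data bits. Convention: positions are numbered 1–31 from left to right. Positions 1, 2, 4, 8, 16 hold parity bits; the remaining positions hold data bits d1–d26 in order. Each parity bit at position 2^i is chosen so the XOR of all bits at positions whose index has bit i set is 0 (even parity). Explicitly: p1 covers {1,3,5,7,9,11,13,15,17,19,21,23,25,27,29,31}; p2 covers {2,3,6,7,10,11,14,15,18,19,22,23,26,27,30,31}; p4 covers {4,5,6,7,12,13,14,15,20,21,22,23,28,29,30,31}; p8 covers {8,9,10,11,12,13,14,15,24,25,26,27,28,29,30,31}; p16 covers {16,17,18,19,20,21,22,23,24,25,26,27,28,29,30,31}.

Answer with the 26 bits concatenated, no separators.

s1 (pos 1,3,5,7,9,11,13,15,17,19,21,23,25,27,29,31): 1⊕0⊕0⊕0⊕1⊕1⊕1⊕1⊕1⊕0⊕1⊕0⊕0⊕1⊕1⊕0 = 1
s2 (pos 2,3,6,7,10,11,14,15,18,19,22,23,26,27,30,31): 1⊕0⊕0⊕0⊕0⊕1⊕1⊕1⊕0⊕0⊕1⊕0⊕1⊕1⊕1⊕0 = 0
s4 (pos 4,5,6,7,12,13,14,15,20,21,22,23,28,29,30,31): 1⊕0⊕0⊕0⊕1⊕1⊕1⊕1⊕0⊕1⊕1⊕0⊕1⊕1⊕1⊕0 = 0
s8 (pos 8,9,10,11,12,13,14,15,24,25,26,27,28,29,30,31): 0⊕1⊕0⊕1⊕1⊕1⊕1⊕1⊕0⊕0⊕1⊕1⊕1⊕1⊕1⊕0 = 1
s16 (pos 16,17,18,19,20,21,22,23,24,25,26,27,28,29,30,31): 1⊕1⊕0⊕0⊕0⊕1⊕1⊕0⊕0⊕0⊕1⊕1⊕1⊕1⊕1⊕0 = 1
Syndrome s16…s1 = 11001 → error at position 25.
Flip position 25: 1101000010111111100011000111110 → 1101000010111111100011001111110
Read data bits from positions 3,5,6,7,9,10,11,12,13,14,15,17,18,19,20,21,22,23,24,25,26,27,28,29,30,31: 00001011111100011001111110

00001011111100011001111110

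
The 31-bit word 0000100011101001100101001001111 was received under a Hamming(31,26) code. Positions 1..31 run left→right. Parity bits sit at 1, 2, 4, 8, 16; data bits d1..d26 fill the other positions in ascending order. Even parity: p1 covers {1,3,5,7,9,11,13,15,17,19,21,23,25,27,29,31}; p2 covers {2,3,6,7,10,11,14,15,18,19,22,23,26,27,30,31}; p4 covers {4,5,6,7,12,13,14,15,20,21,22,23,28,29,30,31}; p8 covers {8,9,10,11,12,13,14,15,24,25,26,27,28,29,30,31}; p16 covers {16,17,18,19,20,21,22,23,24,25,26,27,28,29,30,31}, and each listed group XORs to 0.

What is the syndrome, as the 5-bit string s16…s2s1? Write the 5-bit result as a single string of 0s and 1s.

s1 (pos 1,3,5,7,9,11,13,15,17,19,21,23,25,27,29,31): 0⊕0⊕1⊕0⊕1⊕1⊕1⊕0⊕1⊕0⊕0⊕0⊕1⊕0⊕1⊕1 = 0
s2 (pos 2,3,6,7,10,11,14,15,18,19,22,23,26,27,30,31): 0⊕0⊕0⊕0⊕1⊕1⊕0⊕0⊕0⊕0⊕1⊕0⊕0⊕0⊕1⊕1 = 1
s4 (pos 4,5,6,7,12,13,14,15,20,21,22,23,28,29,30,31): 0⊕1⊕0⊕0⊕0⊕1⊕0⊕0⊕1⊕0⊕1⊕0⊕1⊕1⊕1⊕1 = 0
s8 (pos 8,9,10,11,12,13,14,15,24,25,26,27,28,29,30,31): 0⊕1⊕1⊕1⊕0⊕1⊕0⊕0⊕0⊕1⊕0⊕0⊕1⊕1⊕1⊕1 = 1
s16 (pos 16,17,18,19,20,21,22,23,24,25,26,27,28,29,30,31): 1⊕1⊕0⊕0⊕1⊕0⊕1⊕0⊕0⊕1⊕0⊕0⊕1⊕1⊕1⊕1 = 1
Syndrome s16…s1 = 11010 → error at position 26.

11010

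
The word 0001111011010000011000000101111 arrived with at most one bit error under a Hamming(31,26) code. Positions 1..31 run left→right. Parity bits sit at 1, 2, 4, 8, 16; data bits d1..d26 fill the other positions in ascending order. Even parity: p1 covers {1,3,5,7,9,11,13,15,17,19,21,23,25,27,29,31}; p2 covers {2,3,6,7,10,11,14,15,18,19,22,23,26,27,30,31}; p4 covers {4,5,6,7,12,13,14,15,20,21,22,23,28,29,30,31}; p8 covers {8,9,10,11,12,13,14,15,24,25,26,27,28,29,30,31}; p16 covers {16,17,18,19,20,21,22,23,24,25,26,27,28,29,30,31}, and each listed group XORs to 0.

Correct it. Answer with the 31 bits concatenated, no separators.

s1 (pos 1,3,5,7,9,11,13,15,17,19,21,23,25,27,29,31): 0⊕0⊕1⊕1⊕1⊕0⊕0⊕0⊕0⊕1⊕0⊕0⊕0⊕0⊕1⊕1 = 0
s2 (pos 2,3,6,7,10,11,14,15,18,19,22,23,26,27,30,31): 0⊕0⊕1⊕1⊕1⊕0⊕0⊕0⊕1⊕1⊕0⊕0⊕1⊕0⊕1⊕1 = 0
s4 (pos 4,5,6,7,12,13,14,15,20,21,22,23,28,29,30,31): 1⊕1⊕1⊕1⊕1⊕0⊕0⊕0⊕0⊕0⊕0⊕0⊕1⊕1⊕1⊕1 = 1
s8 (pos 8,9,10,11,12,13,14,15,24,25,26,27,28,29,30,31): 0⊕1⊕1⊕0⊕1⊕0⊕0⊕0⊕0⊕0⊕1⊕0⊕1⊕1⊕1⊕1 = 0
s16 (pos 16,17,18,19,20,21,22,23,24,25,26,27,28,29,30,31): 0⊕0⊕1⊕1⊕0⊕0⊕0⊕0⊕0⊕0⊕1⊕0⊕1⊕1⊕1⊕1 = 1
Syndrome s16…s1 = 10100 → error at position 20.
Flip position 20: 0001111011010000011000000101111 → 0001111011010000011100000101111

0001111011010000011100000101111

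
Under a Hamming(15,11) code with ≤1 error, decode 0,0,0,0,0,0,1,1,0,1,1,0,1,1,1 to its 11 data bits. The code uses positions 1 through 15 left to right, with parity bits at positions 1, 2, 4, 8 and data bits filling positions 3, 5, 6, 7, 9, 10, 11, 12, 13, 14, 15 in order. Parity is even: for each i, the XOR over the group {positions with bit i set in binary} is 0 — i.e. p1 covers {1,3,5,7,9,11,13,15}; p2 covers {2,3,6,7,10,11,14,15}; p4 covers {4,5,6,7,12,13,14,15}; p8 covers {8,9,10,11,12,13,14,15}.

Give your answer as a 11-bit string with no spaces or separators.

s1 (pos 1,3,5,7,9,11,13,15): 0⊕0⊕0⊕1⊕0⊕1⊕1⊕1 = 0
s2 (pos 2,3,6,7,10,11,14,15): 0⊕0⊕0⊕1⊕1⊕1⊕1⊕1 = 1
s4 (pos 4,5,6,7,12,13,14,15): 0⊕0⊕0⊕1⊕0⊕1⊕1⊕1 = 0
s8 (pos 8,9,10,11,12,13,14,15): 1⊕0⊕1⊕1⊕0⊕1⊕1⊕1 = 0
Syndrome s8…s1 = 0010 → error at position 2.
Flip position 2: 000000110110111 → 010000110110111
Read data bits from positions 3,5,6,7,9,10,11,12,13,14,15: 00010110111

00010110111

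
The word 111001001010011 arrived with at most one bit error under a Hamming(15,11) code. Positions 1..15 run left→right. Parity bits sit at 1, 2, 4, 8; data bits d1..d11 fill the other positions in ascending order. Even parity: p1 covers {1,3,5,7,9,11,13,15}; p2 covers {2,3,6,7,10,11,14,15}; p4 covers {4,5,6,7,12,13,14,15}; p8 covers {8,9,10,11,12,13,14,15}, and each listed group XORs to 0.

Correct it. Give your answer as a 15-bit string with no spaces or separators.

111011001010011

s1 (pos 1,3,5,7,9,11,13,15): 1⊕1⊕0⊕0⊕1⊕1⊕0⊕1 = 1
s2 (pos 2,3,6,7,10,11,14,15): 1⊕1⊕1⊕0⊕0⊕1⊕1⊕1 = 0
s4 (pos 4,5,6,7,12,13,14,15): 0⊕0⊕1⊕0⊕0⊕0⊕1⊕1 = 1
s8 (pos 8,9,10,11,12,13,14,15): 0⊕1⊕0⊕1⊕0⊕0⊕1⊕1 = 0
Syndrome s8…s1 = 0101 → error at position 5.
Flip position 5: 111001001010011 → 111011001010011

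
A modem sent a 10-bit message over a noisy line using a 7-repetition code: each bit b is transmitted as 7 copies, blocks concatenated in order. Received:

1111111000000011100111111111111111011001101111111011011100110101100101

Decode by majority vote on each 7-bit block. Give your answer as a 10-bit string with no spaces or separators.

Block 1 (1111111): 7 ones → 1
Block 2 (0000000): 0 ones → 0
Block 3 (1110011): 5 ones → 1
Block 4 (1111111): 7 ones → 1
Block 5 (1111110): 6 ones → 1
Block 6 (1100110): 4 ones → 1
Block 7 (1111111): 7 ones → 1
Block 8 (0110111): 5 ones → 1
Block 9 (0011010): 3 ones → 0
Block 10 (1100101): 4 ones → 1

1011111101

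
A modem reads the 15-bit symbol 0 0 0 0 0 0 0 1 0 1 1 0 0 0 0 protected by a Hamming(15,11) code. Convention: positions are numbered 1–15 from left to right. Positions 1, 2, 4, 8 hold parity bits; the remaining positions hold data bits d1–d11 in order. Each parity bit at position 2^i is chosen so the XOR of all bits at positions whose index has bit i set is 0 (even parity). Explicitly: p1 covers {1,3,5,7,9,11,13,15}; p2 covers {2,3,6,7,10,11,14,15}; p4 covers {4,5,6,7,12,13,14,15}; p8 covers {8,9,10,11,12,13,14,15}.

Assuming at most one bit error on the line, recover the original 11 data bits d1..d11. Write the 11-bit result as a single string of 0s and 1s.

00001110000

s1 (pos 1,3,5,7,9,11,13,15): 0⊕0⊕0⊕0⊕0⊕1⊕0⊕0 = 1
s2 (pos 2,3,6,7,10,11,14,15): 0⊕0⊕0⊕0⊕1⊕1⊕0⊕0 = 0
s4 (pos 4,5,6,7,12,13,14,15): 0⊕0⊕0⊕0⊕0⊕0⊕0⊕0 = 0
s8 (pos 8,9,10,11,12,13,14,15): 1⊕0⊕1⊕1⊕0⊕0⊕0⊕0 = 1
Syndrome s8…s1 = 1001 → error at position 9.
Flip position 9: 000000010110000 → 000000011110000
Read data bits from positions 3,5,6,7,9,10,11,12,13,14,15: 00001110000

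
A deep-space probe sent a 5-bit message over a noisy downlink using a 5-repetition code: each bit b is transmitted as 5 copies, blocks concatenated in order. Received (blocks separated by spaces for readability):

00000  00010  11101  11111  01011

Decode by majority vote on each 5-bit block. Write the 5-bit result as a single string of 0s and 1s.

00111

Block 1 (00000): 0 ones → 0
Block 2 (00010): 1 one → 0
Block 3 (11101): 4 ones → 1
Block 4 (11111): 5 ones → 1
Block 5 (01011): 3 ones → 1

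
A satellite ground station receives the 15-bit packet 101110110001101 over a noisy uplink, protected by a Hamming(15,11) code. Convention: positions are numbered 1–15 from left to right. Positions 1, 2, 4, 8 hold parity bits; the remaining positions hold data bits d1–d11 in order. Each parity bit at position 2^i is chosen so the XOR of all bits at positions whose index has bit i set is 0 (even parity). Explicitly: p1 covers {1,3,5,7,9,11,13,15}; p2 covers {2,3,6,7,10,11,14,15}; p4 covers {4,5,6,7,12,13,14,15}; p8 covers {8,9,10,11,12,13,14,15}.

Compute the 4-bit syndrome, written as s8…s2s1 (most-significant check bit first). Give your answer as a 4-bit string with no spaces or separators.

0010

s1 (pos 1,3,5,7,9,11,13,15): 1⊕1⊕1⊕1⊕0⊕0⊕1⊕1 = 0
s2 (pos 2,3,6,7,10,11,14,15): 0⊕1⊕0⊕1⊕0⊕0⊕0⊕1 = 1
s4 (pos 4,5,6,7,12,13,14,15): 1⊕1⊕0⊕1⊕1⊕1⊕0⊕1 = 0
s8 (pos 8,9,10,11,12,13,14,15): 1⊕0⊕0⊕0⊕1⊕1⊕0⊕1 = 0
Syndrome s8…s1 = 0010 → error at position 2.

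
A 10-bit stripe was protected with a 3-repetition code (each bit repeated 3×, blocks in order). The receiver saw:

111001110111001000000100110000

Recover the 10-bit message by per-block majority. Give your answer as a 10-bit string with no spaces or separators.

Block 1 (111): 3 ones → 1
Block 2 (001): 1 one → 0
Block 3 (110): 2 ones → 1
Block 4 (111): 3 ones → 1
Block 5 (001): 1 one → 0
Block 6 (000): 0 ones → 0
Block 7 (000): 0 ones → 0
Block 8 (100): 1 one → 0
Block 9 (110): 2 ones → 1
Block 10 (000): 0 ones → 0

1011000010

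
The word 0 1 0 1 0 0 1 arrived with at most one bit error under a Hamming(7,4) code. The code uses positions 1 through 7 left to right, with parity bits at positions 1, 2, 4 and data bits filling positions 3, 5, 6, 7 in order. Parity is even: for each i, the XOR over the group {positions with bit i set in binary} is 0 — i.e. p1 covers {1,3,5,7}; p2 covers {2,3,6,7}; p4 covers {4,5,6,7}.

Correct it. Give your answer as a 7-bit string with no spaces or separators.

s1 (pos 1,3,5,7): 0⊕0⊕0⊕1 = 1
s2 (pos 2,3,6,7): 1⊕0⊕0⊕1 = 0
s4 (pos 4,5,6,7): 1⊕0⊕0⊕1 = 0
Syndrome s4…s1 = 001 → error at position 1.
Flip position 1: 0101001 → 1101001

1101001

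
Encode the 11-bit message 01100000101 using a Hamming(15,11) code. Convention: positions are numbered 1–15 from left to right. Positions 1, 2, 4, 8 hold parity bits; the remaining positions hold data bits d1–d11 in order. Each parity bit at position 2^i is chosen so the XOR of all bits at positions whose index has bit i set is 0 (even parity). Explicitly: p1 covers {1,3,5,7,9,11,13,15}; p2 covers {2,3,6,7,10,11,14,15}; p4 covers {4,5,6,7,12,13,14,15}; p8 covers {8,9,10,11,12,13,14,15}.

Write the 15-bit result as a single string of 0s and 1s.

100011000000101

Place data at non-parity positions: p1 p2 0 p4 1 1 0 p8 0 0 0 0 1 0 1
p1 (pos 1,3,5,7,9,11,13,15): XOR of data positions = 0⊕1⊕0⊕0⊕0⊕1⊕1 = 1
p2 (pos 2,3,6,7,10,11,14,15): XOR of data positions = 0⊕1⊕0⊕0⊕0⊕0⊕1 = 0
p4 (pos 4,5,6,7,12,13,14,15): XOR of data positions = 1⊕1⊕0⊕0⊕1⊕0⊕1 = 0
p8 (pos 8,9,10,11,12,13,14,15): XOR of data positions = 0⊕0⊕0⊕0⊕1⊕0⊕1 = 0
Codeword: 100011000000101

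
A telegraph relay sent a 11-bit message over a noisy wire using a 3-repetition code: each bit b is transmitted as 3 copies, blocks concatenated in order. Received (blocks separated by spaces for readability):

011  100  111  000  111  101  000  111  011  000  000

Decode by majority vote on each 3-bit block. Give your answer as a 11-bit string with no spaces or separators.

10101101100

Block 1 (011): 2 ones → 1
Block 2 (100): 1 one → 0
Block 3 (111): 3 ones → 1
Block 4 (000): 0 ones → 0
Block 5 (111): 3 ones → 1
Block 6 (101): 2 ones → 1
Block 7 (000): 0 ones → 0
Block 8 (111): 3 ones → 1
Block 9 (011): 2 ones → 1
Block 10 (000): 0 ones → 0
Block 11 (000): 0 ones → 0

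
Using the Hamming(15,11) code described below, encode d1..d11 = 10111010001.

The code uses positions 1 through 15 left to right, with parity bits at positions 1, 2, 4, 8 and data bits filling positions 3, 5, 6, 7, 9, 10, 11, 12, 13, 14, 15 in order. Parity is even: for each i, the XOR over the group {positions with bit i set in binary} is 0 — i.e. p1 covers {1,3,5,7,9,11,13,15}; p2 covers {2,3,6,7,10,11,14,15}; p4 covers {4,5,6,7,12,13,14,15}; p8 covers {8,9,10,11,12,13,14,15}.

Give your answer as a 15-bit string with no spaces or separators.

111101111010001

Place data at non-parity positions: p1 p2 1 p4 0 1 1 p8 1 0 1 0 0 0 1
p1 (pos 1,3,5,7,9,11,13,15): XOR of data positions = 1⊕0⊕1⊕1⊕1⊕0⊕1 = 1
p2 (pos 2,3,6,7,10,11,14,15): XOR of data positions = 1⊕1⊕1⊕0⊕1⊕0⊕1 = 1
p4 (pos 4,5,6,7,12,13,14,15): XOR of data positions = 0⊕1⊕1⊕0⊕0⊕0⊕1 = 1
p8 (pos 8,9,10,11,12,13,14,15): XOR of data positions = 1⊕0⊕1⊕0⊕0⊕0⊕1 = 1
Codeword: 111101111010001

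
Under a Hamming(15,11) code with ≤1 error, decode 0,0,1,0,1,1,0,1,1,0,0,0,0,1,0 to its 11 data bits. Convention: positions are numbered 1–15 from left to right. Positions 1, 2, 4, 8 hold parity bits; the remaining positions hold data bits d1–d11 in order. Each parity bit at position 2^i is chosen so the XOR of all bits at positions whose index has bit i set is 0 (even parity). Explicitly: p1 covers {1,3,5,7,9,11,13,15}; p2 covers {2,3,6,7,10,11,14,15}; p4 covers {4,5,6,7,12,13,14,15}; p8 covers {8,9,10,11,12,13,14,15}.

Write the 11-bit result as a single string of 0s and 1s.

11101000011

s1 (pos 1,3,5,7,9,11,13,15): 0⊕1⊕1⊕0⊕1⊕0⊕0⊕0 = 1
s2 (pos 2,3,6,7,10,11,14,15): 0⊕1⊕1⊕0⊕0⊕0⊕1⊕0 = 1
s4 (pos 4,5,6,7,12,13,14,15): 0⊕1⊕1⊕0⊕0⊕0⊕1⊕0 = 1
s8 (pos 8,9,10,11,12,13,14,15): 1⊕1⊕0⊕0⊕0⊕0⊕1⊕0 = 1
Syndrome s8…s1 = 1111 → error at position 15.
Flip position 15: 001011011000010 → 001011011000011
Read data bits from positions 3,5,6,7,9,10,11,12,13,14,15: 11101000011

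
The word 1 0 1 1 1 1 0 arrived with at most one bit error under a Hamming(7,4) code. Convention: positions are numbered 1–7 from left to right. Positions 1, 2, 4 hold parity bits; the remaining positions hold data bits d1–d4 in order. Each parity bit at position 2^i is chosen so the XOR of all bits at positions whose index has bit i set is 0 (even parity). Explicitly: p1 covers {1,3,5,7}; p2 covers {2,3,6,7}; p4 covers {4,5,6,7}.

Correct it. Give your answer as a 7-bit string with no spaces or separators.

s1 (pos 1,3,5,7): 1⊕1⊕1⊕0 = 1
s2 (pos 2,3,6,7): 0⊕1⊕1⊕0 = 0
s4 (pos 4,5,6,7): 1⊕1⊕1⊕0 = 1
Syndrome s4…s1 = 101 → error at position 5.
Flip position 5: 1011110 → 1011010

1011010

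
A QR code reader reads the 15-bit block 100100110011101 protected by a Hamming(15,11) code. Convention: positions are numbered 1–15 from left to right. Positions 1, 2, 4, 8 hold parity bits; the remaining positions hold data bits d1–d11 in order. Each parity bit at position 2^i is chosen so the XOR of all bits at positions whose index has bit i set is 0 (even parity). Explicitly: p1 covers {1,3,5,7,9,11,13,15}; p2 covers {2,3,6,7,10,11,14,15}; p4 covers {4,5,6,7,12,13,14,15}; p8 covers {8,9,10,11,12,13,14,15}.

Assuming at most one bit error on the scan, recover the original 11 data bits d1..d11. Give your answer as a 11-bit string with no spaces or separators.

00010011100

s1 (pos 1,3,5,7,9,11,13,15): 1⊕0⊕0⊕1⊕0⊕1⊕1⊕1 = 1
s2 (pos 2,3,6,7,10,11,14,15): 0⊕0⊕0⊕1⊕0⊕1⊕0⊕1 = 1
s4 (pos 4,5,6,7,12,13,14,15): 1⊕0⊕0⊕1⊕1⊕1⊕0⊕1 = 1
s8 (pos 8,9,10,11,12,13,14,15): 1⊕0⊕0⊕1⊕1⊕1⊕0⊕1 = 1
Syndrome s8…s1 = 1111 → error at position 15.
Flip position 15: 100100110011101 → 100100110011100
Read data bits from positions 3,5,6,7,9,10,11,12,13,14,15: 00010011100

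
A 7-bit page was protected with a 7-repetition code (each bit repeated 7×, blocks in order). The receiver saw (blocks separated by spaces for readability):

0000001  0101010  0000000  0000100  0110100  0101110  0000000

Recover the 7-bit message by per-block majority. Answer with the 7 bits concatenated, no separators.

Block 1 (0000001): 1 one → 0
Block 2 (0101010): 3 ones → 0
Block 3 (0000000): 0 ones → 0
Block 4 (0000100): 1 one → 0
Block 5 (0110100): 3 ones → 0
Block 6 (0101110): 4 ones → 1
Block 7 (0000000): 0 ones → 0

0000010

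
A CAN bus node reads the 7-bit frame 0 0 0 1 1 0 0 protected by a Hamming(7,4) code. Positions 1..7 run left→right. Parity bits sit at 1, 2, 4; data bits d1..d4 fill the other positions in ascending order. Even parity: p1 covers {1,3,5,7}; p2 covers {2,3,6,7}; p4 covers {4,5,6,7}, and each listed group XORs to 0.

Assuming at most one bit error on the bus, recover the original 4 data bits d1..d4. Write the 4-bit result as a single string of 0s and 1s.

s1 (pos 1,3,5,7): 0⊕0⊕1⊕0 = 1
s2 (pos 2,3,6,7): 0⊕0⊕0⊕0 = 0
s4 (pos 4,5,6,7): 1⊕1⊕0⊕0 = 0
Syndrome s4…s1 = 001 → error at position 1.
Flip position 1: 0001100 → 1001100
Read data bits from positions 3,5,6,7: 0100

0100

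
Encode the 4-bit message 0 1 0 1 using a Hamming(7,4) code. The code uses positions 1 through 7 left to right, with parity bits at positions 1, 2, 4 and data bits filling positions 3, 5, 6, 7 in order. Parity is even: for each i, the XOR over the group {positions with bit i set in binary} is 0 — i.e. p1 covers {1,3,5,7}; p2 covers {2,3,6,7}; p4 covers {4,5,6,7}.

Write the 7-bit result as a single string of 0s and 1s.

0100101

Place data at non-parity positions: p1 p2 0 p4 1 0 1
p1 (pos 1,3,5,7): XOR of data positions = 0⊕1⊕1 = 0
p2 (pos 2,3,6,7): XOR of data positions = 0⊕0⊕1 = 1
p4 (pos 4,5,6,7): XOR of data positions = 1⊕0⊕1 = 0
Codeword: 0100101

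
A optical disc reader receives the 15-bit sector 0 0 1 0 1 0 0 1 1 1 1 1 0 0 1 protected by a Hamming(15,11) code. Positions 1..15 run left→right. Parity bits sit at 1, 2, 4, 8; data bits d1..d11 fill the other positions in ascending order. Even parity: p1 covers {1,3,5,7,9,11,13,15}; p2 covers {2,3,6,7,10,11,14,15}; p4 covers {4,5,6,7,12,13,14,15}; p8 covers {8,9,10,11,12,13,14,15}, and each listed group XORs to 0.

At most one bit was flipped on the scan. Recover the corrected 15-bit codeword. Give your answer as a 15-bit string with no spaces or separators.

s1 (pos 1,3,5,7,9,11,13,15): 0⊕1⊕1⊕0⊕1⊕1⊕0⊕1 = 1
s2 (pos 2,3,6,7,10,11,14,15): 0⊕1⊕0⊕0⊕1⊕1⊕0⊕1 = 0
s4 (pos 4,5,6,7,12,13,14,15): 0⊕1⊕0⊕0⊕1⊕0⊕0⊕1 = 1
s8 (pos 8,9,10,11,12,13,14,15): 1⊕1⊕1⊕1⊕1⊕0⊕0⊕1 = 0
Syndrome s8…s1 = 0101 → error at position 5.
Flip position 5: 001010011111001 → 001000011111001

001000011111001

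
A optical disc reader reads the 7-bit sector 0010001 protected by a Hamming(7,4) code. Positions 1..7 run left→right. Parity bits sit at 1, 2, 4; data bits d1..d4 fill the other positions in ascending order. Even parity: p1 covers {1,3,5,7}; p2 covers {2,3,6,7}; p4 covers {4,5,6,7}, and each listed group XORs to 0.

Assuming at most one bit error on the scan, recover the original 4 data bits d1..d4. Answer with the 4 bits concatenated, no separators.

1001

s1 (pos 1,3,5,7): 0⊕1⊕0⊕1 = 0
s2 (pos 2,3,6,7): 0⊕1⊕0⊕1 = 0
s4 (pos 4,5,6,7): 0⊕0⊕0⊕1 = 1
Syndrome s4…s1 = 100 → error at position 4.
Flip position 4: 0010001 → 0011001
Read data bits from positions 3,5,6,7: 1001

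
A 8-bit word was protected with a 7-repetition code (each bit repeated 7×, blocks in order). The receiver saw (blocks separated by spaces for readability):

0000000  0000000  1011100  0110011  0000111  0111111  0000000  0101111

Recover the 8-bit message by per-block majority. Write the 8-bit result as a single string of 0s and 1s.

Block 1 (0000000): 0 ones → 0
Block 2 (0000000): 0 ones → 0
Block 3 (1011100): 4 ones → 1
Block 4 (0110011): 4 ones → 1
Block 5 (0000111): 3 ones → 0
Block 6 (0111111): 6 ones → 1
Block 7 (0000000): 0 ones → 0
Block 8 (0101111): 5 ones → 1

00110101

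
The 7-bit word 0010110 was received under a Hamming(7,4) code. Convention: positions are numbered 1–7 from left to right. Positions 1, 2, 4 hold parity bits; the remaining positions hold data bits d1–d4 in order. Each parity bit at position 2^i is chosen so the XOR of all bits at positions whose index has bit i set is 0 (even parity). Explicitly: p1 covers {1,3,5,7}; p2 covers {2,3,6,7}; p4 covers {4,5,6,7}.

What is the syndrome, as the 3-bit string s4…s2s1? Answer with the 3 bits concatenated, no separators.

s1 (pos 1,3,5,7): 0⊕1⊕1⊕0 = 0
s2 (pos 2,3,6,7): 0⊕1⊕1⊕0 = 0
s4 (pos 4,5,6,7): 0⊕1⊕1⊕0 = 0
Syndrome s4…s1 = 000 → no error.

000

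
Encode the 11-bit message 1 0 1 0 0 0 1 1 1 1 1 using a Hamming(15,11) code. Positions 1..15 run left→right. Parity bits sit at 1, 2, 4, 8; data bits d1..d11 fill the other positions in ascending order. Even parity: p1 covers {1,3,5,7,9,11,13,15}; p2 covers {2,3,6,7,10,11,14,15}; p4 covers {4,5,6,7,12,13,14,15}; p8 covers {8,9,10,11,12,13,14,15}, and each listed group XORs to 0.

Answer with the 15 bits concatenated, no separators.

Place data at non-parity positions: p1 p2 1 p4 0 1 0 p8 0 0 1 1 1 1 1
p1 (pos 1,3,5,7,9,11,13,15): XOR of data positions = 1⊕0⊕0⊕0⊕1⊕1⊕1 = 0
p2 (pos 2,3,6,7,10,11,14,15): XOR of data positions = 1⊕1⊕0⊕0⊕1⊕1⊕1 = 1
p4 (pos 4,5,6,7,12,13,14,15): XOR of data positions = 0⊕1⊕0⊕1⊕1⊕1⊕1 = 1
p8 (pos 8,9,10,11,12,13,14,15): XOR of data positions = 0⊕0⊕1⊕1⊕1⊕1⊕1 = 1
Codeword: 011101010011111

011101010011111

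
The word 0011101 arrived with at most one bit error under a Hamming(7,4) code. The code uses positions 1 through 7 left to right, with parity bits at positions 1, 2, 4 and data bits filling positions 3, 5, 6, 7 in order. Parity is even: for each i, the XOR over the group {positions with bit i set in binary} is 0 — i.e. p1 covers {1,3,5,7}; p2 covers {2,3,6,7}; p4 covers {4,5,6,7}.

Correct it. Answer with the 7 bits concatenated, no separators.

s1 (pos 1,3,5,7): 0⊕1⊕1⊕1 = 1
s2 (pos 2,3,6,7): 0⊕1⊕0⊕1 = 0
s4 (pos 4,5,6,7): 1⊕1⊕0⊕1 = 1
Syndrome s4…s1 = 101 → error at position 5.
Flip position 5: 0011101 → 0011001

0011001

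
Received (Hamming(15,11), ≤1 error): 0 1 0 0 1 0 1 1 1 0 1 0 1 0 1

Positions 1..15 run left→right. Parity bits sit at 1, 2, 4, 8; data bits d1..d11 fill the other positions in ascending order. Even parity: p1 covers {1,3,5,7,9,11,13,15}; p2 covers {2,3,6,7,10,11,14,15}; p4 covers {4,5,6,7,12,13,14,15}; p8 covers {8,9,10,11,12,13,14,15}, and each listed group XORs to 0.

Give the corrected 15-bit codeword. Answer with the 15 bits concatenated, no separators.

s1 (pos 1,3,5,7,9,11,13,15): 0⊕0⊕1⊕1⊕1⊕1⊕1⊕1 = 0
s2 (pos 2,3,6,7,10,11,14,15): 1⊕0⊕0⊕1⊕0⊕1⊕0⊕1 = 0
s4 (pos 4,5,6,7,12,13,14,15): 0⊕1⊕0⊕1⊕0⊕1⊕0⊕1 = 0
s8 (pos 8,9,10,11,12,13,14,15): 1⊕1⊕0⊕1⊕0⊕1⊕0⊕1 = 1
Syndrome s8…s1 = 1000 → error at position 8.
Flip position 8: 010010111010101 → 010010101010101

010010101010101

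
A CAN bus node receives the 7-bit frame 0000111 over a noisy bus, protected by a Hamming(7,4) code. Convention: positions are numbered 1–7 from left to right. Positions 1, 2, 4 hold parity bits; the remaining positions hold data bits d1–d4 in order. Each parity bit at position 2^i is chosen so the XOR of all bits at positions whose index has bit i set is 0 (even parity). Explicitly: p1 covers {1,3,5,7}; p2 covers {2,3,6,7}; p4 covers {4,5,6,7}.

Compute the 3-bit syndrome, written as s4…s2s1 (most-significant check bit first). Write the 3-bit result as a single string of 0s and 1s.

100

s1 (pos 1,3,5,7): 0⊕0⊕1⊕1 = 0
s2 (pos 2,3,6,7): 0⊕0⊕1⊕1 = 0
s4 (pos 4,5,6,7): 0⊕1⊕1⊕1 = 1
Syndrome s4…s1 = 100 → error at position 4.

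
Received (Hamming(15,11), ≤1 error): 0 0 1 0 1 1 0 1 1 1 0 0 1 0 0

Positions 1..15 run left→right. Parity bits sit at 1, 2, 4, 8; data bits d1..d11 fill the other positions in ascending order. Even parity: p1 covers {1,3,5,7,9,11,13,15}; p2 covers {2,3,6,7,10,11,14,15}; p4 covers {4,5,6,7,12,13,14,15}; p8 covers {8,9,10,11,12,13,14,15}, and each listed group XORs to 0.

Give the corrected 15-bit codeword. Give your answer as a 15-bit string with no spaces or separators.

s1 (pos 1,3,5,7,9,11,13,15): 0⊕1⊕1⊕0⊕1⊕0⊕1⊕0 = 0
s2 (pos 2,3,6,7,10,11,14,15): 0⊕1⊕1⊕0⊕1⊕0⊕0⊕0 = 1
s4 (pos 4,5,6,7,12,13,14,15): 0⊕1⊕1⊕0⊕0⊕1⊕0⊕0 = 1
s8 (pos 8,9,10,11,12,13,14,15): 1⊕1⊕1⊕0⊕0⊕1⊕0⊕0 = 0
Syndrome s8…s1 = 0110 → error at position 6.
Flip position 6: 001011011100100 → 001010011100100

001010011100100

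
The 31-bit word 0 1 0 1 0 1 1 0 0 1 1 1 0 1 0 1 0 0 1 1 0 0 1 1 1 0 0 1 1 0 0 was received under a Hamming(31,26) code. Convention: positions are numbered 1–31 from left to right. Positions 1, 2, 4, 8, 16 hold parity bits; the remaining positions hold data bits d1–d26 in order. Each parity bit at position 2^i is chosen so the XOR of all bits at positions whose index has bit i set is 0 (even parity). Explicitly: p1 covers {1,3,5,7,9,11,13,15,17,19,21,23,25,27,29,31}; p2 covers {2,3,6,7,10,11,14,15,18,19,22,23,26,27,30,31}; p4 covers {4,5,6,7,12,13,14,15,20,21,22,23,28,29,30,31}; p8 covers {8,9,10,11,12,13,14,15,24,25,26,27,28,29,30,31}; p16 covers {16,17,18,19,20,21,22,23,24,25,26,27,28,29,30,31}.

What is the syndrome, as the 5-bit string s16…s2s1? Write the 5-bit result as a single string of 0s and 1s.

00100

s1 (pos 1,3,5,7,9,11,13,15,17,19,21,23,25,27,29,31): 0⊕0⊕0⊕1⊕0⊕1⊕0⊕0⊕0⊕1⊕0⊕1⊕1⊕0⊕1⊕0 = 0
s2 (pos 2,3,6,7,10,11,14,15,18,19,22,23,26,27,30,31): 1⊕0⊕1⊕1⊕1⊕1⊕1⊕0⊕0⊕1⊕0⊕1⊕0⊕0⊕0⊕0 = 0
s4 (pos 4,5,6,7,12,13,14,15,20,21,22,23,28,29,30,31): 1⊕0⊕1⊕1⊕1⊕0⊕1⊕0⊕1⊕0⊕0⊕1⊕1⊕1⊕0⊕0 = 1
s8 (pos 8,9,10,11,12,13,14,15,24,25,26,27,28,29,30,31): 0⊕0⊕1⊕1⊕1⊕0⊕1⊕0⊕1⊕1⊕0⊕0⊕1⊕1⊕0⊕0 = 0
s16 (pos 16,17,18,19,20,21,22,23,24,25,26,27,28,29,30,31): 1⊕0⊕0⊕1⊕1⊕0⊕0⊕1⊕1⊕1⊕0⊕0⊕1⊕1⊕0⊕0 = 0
Syndrome s16…s1 = 00100 → error at position 4.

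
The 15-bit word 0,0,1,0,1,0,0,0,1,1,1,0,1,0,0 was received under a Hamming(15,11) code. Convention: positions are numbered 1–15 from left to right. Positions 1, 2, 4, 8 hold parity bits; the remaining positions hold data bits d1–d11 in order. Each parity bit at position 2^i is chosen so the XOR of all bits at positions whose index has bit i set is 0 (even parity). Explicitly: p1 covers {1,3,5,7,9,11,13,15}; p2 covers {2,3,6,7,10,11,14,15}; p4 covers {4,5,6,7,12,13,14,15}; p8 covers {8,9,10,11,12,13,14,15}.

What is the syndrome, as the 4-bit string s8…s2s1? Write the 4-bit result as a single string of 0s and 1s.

s1 (pos 1,3,5,7,9,11,13,15): 0⊕1⊕1⊕0⊕1⊕1⊕1⊕0 = 1
s2 (pos 2,3,6,7,10,11,14,15): 0⊕1⊕0⊕0⊕1⊕1⊕0⊕0 = 1
s4 (pos 4,5,6,7,12,13,14,15): 0⊕1⊕0⊕0⊕0⊕1⊕0⊕0 = 0
s8 (pos 8,9,10,11,12,13,14,15): 0⊕1⊕1⊕1⊕0⊕1⊕0⊕0 = 0
Syndrome s8…s1 = 0011 → error at position 3.

0011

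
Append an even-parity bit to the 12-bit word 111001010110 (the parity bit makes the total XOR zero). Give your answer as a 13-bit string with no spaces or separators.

XOR of the 12 data bits: 1⊕1⊕1⊕0⊕0⊕1⊕0⊕1⊕0⊕1⊕1⊕0 = 1
Parity bit = 1 (so all 13 bits XOR to 0).

1110010101101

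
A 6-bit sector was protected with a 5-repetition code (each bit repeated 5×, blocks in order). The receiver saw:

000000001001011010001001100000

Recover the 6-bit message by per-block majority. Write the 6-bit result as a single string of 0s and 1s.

Block 1 (00000): 0 ones → 0
Block 2 (00010): 1 one → 0
Block 3 (01011): 3 ones → 1
Block 4 (01000): 1 one → 0
Block 5 (10011): 3 ones → 1
Block 6 (00000): 0 ones → 0

001010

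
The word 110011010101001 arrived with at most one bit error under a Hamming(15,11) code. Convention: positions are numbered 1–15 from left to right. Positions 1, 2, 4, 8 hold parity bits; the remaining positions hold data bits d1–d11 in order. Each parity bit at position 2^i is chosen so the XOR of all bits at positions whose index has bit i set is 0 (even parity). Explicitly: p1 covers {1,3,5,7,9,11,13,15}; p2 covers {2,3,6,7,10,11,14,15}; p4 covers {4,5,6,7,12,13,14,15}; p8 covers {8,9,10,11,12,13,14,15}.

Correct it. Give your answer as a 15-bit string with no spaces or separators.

010011010101001

s1 (pos 1,3,5,7,9,11,13,15): 1⊕0⊕1⊕0⊕0⊕0⊕0⊕1 = 1
s2 (pos 2,3,6,7,10,11,14,15): 1⊕0⊕1⊕0⊕1⊕0⊕0⊕1 = 0
s4 (pos 4,5,6,7,12,13,14,15): 0⊕1⊕1⊕0⊕1⊕0⊕0⊕1 = 0
s8 (pos 8,9,10,11,12,13,14,15): 1⊕0⊕1⊕0⊕1⊕0⊕0⊕1 = 0
Syndrome s8…s1 = 0001 → error at position 1.
Flip position 1: 110011010101001 → 010011010101001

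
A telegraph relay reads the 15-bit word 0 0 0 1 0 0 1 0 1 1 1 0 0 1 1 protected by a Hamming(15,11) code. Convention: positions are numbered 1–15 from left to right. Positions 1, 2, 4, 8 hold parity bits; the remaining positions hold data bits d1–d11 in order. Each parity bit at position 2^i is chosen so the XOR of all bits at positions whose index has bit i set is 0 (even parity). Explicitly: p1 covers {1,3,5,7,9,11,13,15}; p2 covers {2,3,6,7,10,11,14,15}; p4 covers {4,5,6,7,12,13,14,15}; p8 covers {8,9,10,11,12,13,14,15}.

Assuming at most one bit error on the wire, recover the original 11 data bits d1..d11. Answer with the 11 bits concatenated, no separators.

00011010011

s1 (pos 1,3,5,7,9,11,13,15): 0⊕0⊕0⊕1⊕1⊕1⊕0⊕1 = 0
s2 (pos 2,3,6,7,10,11,14,15): 0⊕0⊕0⊕1⊕1⊕1⊕1⊕1 = 1
s4 (pos 4,5,6,7,12,13,14,15): 1⊕0⊕0⊕1⊕0⊕0⊕1⊕1 = 0
s8 (pos 8,9,10,11,12,13,14,15): 0⊕1⊕1⊕1⊕0⊕0⊕1⊕1 = 1
Syndrome s8…s1 = 1010 → error at position 10.
Flip position 10: 000100101110011 → 000100101010011
Read data bits from positions 3,5,6,7,9,10,11,12,13,14,15: 00011010011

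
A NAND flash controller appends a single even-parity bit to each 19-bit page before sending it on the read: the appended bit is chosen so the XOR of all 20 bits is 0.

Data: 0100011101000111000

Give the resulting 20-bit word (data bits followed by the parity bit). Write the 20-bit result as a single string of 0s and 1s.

01000111010001110000

XOR of the 19 data bits: 0⊕1⊕0⊕0⊕0⊕1⊕1⊕1⊕0⊕1⊕0⊕0⊕0⊕1⊕1⊕1⊕0⊕0⊕0 = 0
Parity bit = 0 (so all 20 bits XOR to 0).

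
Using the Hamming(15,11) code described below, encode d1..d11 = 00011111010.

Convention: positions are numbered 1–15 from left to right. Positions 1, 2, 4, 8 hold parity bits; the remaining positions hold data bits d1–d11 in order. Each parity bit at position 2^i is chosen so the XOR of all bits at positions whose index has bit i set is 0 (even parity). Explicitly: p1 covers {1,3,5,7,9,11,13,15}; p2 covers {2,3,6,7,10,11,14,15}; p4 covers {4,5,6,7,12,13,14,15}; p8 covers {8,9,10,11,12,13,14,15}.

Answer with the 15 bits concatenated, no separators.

100100111111010

Place data at non-parity positions: p1 p2 0 p4 0 0 1 p8 1 1 1 1 0 1 0
p1 (pos 1,3,5,7,9,11,13,15): XOR of data positions = 0⊕0⊕1⊕1⊕1⊕0⊕0 = 1
p2 (pos 2,3,6,7,10,11,14,15): XOR of data positions = 0⊕0⊕1⊕1⊕1⊕1⊕0 = 0
p4 (pos 4,5,6,7,12,13,14,15): XOR of data positions = 0⊕0⊕1⊕1⊕0⊕1⊕0 = 1
p8 (pos 8,9,10,11,12,13,14,15): XOR of data positions = 1⊕1⊕1⊕1⊕0⊕1⊕0 = 1
Codeword: 100100111111010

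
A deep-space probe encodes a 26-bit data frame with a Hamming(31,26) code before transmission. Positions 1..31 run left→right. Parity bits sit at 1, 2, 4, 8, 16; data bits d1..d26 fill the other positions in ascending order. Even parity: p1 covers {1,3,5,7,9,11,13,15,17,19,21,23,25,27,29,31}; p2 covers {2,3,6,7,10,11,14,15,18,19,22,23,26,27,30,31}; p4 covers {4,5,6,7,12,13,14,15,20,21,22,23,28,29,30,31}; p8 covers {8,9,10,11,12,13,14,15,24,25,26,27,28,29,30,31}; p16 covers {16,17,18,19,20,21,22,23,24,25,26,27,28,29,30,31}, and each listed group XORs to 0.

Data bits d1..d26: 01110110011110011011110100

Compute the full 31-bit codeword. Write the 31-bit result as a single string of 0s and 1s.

1000111101100111110011011110100

Place data at non-parity positions: p1 p2 0 p4 1 1 1 p8 0 1 1 0 0 1 1 p16 1 1 0 0 1 1 0 1 1 1 1 0 1 0 0
p1 (pos 1,3,5,7,9,11,13,15,17,19,21,23,25,27,29,31): XOR of data positions = 0⊕1⊕1⊕0⊕1⊕0⊕1⊕1⊕0⊕1⊕0⊕1⊕1⊕1⊕0 = 1
p2 (pos 2,3,6,7,10,11,14,15,18,19,22,23,26,27,30,31): XOR of data positions = 0⊕1⊕1⊕1⊕1⊕1⊕1⊕1⊕0⊕1⊕0⊕1⊕1⊕0⊕0 = 0
p4 (pos 4,5,6,7,12,13,14,15,20,21,22,23,28,29,30,31): XOR of data positions = 1⊕1⊕1⊕0⊕0⊕1⊕1⊕0⊕1⊕1⊕0⊕0⊕1⊕0⊕0 = 0
p8 (pos 8,9,10,11,12,13,14,15,24,25,26,27,28,29,30,31): XOR of data positions = 0⊕1⊕1⊕0⊕0⊕1⊕1⊕1⊕1⊕1⊕1⊕0⊕1⊕0⊕0 = 1
p16 (pos 16,17,18,19,20,21,22,23,24,25,26,27,28,29,30,31): XOR of data positions = 1⊕1⊕0⊕0⊕1⊕1⊕0⊕1⊕1⊕1⊕1⊕0⊕1⊕0⊕0 = 1
Codeword: 1000111101100111110011011110100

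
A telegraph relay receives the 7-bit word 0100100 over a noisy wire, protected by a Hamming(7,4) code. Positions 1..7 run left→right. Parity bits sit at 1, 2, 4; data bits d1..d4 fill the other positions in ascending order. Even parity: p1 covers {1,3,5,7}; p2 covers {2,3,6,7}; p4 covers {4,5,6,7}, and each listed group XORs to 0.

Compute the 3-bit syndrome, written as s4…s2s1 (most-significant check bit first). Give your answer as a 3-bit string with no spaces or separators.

111

s1 (pos 1,3,5,7): 0⊕0⊕1⊕0 = 1
s2 (pos 2,3,6,7): 1⊕0⊕0⊕0 = 1
s4 (pos 4,5,6,7): 0⊕1⊕0⊕0 = 1
Syndrome s4…s1 = 111 → error at position 7.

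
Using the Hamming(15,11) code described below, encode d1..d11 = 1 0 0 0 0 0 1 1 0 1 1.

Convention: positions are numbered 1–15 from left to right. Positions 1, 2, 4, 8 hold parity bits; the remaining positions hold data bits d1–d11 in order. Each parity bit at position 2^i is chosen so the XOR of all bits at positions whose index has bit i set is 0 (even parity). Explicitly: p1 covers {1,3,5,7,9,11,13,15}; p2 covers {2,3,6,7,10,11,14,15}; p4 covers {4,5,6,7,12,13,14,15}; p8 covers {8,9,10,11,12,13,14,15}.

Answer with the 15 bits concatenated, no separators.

101100000011011

Place data at non-parity positions: p1 p2 1 p4 0 0 0 p8 0 0 1 1 0 1 1
p1 (pos 1,3,5,7,9,11,13,15): XOR of data positions = 1⊕0⊕0⊕0⊕1⊕0⊕1 = 1
p2 (pos 2,3,6,7,10,11,14,15): XOR of data positions = 1⊕0⊕0⊕0⊕1⊕1⊕1 = 0
p4 (pos 4,5,6,7,12,13,14,15): XOR of data positions = 0⊕0⊕0⊕1⊕0⊕1⊕1 = 1
p8 (pos 8,9,10,11,12,13,14,15): XOR of data positions = 0⊕0⊕1⊕1⊕0⊕1⊕1 = 0
Codeword: 101100000011011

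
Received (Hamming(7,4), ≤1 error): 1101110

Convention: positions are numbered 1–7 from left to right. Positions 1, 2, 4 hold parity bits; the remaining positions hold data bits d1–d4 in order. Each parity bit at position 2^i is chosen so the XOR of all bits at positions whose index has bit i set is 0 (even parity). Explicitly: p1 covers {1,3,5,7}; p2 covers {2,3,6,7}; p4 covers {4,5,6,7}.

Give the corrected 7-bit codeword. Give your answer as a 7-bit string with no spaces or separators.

1100110

s1 (pos 1,3,5,7): 1⊕0⊕1⊕0 = 0
s2 (pos 2,3,6,7): 1⊕0⊕1⊕0 = 0
s4 (pos 4,5,6,7): 1⊕1⊕1⊕0 = 1
Syndrome s4…s1 = 100 → error at position 4.
Flip position 4: 1101110 → 1100110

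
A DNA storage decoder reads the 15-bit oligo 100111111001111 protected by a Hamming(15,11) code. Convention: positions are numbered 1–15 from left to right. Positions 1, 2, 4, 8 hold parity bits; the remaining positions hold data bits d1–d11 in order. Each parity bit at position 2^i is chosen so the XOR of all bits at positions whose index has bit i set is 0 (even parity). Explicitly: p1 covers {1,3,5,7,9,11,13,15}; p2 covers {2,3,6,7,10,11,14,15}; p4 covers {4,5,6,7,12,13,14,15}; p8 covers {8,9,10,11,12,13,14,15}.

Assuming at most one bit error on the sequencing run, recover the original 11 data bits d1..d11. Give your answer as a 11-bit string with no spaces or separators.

01111001111

s1 (pos 1,3,5,7,9,11,13,15): 1⊕0⊕1⊕1⊕1⊕0⊕1⊕1 = 0
s2 (pos 2,3,6,7,10,11,14,15): 0⊕0⊕1⊕1⊕0⊕0⊕1⊕1 = 0
s4 (pos 4,5,6,7,12,13,14,15): 1⊕1⊕1⊕1⊕1⊕1⊕1⊕1 = 0
s8 (pos 8,9,10,11,12,13,14,15): 1⊕1⊕0⊕0⊕1⊕1⊕1⊕1 = 0
Syndrome s8…s1 = 0000 → no error.
Read data bits from positions 3,5,6,7,9,10,11,12,13,14,15: 01111001111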